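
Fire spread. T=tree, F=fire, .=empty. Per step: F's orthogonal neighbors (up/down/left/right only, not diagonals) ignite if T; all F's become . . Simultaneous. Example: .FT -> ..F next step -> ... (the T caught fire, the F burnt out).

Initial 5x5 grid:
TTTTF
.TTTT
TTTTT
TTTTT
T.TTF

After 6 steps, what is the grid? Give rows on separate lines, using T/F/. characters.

Step 1: 4 trees catch fire, 2 burn out
  TTTF.
  .TTTF
  TTTTT
  TTTTF
  T.TF.
Step 2: 5 trees catch fire, 4 burn out
  TTF..
  .TTF.
  TTTTF
  TTTF.
  T.F..
Step 3: 4 trees catch fire, 5 burn out
  TF...
  .TF..
  TTTF.
  TTF..
  T....
Step 4: 4 trees catch fire, 4 burn out
  F....
  .F...
  TTF..
  TF...
  T....
Step 5: 2 trees catch fire, 4 burn out
  .....
  .....
  TF...
  F....
  T....
Step 6: 2 trees catch fire, 2 burn out
  .....
  .....
  F....
  .....
  F....

.....
.....
F....
.....
F....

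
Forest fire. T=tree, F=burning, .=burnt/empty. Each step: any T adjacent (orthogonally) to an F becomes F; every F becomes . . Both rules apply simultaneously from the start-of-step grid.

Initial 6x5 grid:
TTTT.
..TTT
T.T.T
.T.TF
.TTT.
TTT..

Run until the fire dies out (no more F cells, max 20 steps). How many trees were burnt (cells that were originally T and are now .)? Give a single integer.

Answer: 17

Derivation:
Step 1: +2 fires, +1 burnt (F count now 2)
Step 2: +2 fires, +2 burnt (F count now 2)
Step 3: +2 fires, +2 burnt (F count now 2)
Step 4: +4 fires, +2 burnt (F count now 4)
Step 5: +4 fires, +4 burnt (F count now 4)
Step 6: +2 fires, +4 burnt (F count now 2)
Step 7: +1 fires, +2 burnt (F count now 1)
Step 8: +0 fires, +1 burnt (F count now 0)
Fire out after step 8
Initially T: 18, now '.': 29
Total burnt (originally-T cells now '.'): 17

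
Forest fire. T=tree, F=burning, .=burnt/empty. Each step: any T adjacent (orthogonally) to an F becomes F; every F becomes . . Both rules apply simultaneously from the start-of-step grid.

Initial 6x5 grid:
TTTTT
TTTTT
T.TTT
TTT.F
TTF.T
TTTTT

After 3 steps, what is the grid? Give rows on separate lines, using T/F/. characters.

Step 1: 5 trees catch fire, 2 burn out
  TTTTT
  TTTTT
  T.TTF
  TTF..
  TF..F
  TTFTT
Step 2: 8 trees catch fire, 5 burn out
  TTTTT
  TTTTF
  T.FF.
  TF...
  F....
  TF.FF
Step 3: 5 trees catch fire, 8 burn out
  TTTTF
  TTFF.
  T....
  F....
  .....
  F....

TTTTF
TTFF.
T....
F....
.....
F....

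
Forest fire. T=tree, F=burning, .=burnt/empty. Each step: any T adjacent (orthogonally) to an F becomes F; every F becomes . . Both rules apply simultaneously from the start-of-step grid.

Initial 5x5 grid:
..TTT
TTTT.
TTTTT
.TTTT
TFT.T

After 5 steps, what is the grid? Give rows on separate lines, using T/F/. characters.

Step 1: 3 trees catch fire, 1 burn out
  ..TTT
  TTTT.
  TTTTT
  .FTTT
  F.F.T
Step 2: 2 trees catch fire, 3 burn out
  ..TTT
  TTTT.
  TFTTT
  ..FTT
  ....T
Step 3: 4 trees catch fire, 2 burn out
  ..TTT
  TFTT.
  F.FTT
  ...FT
  ....T
Step 4: 4 trees catch fire, 4 burn out
  ..TTT
  F.FT.
  ...FT
  ....F
  ....T
Step 5: 4 trees catch fire, 4 burn out
  ..FTT
  ...F.
  ....F
  .....
  ....F

..FTT
...F.
....F
.....
....F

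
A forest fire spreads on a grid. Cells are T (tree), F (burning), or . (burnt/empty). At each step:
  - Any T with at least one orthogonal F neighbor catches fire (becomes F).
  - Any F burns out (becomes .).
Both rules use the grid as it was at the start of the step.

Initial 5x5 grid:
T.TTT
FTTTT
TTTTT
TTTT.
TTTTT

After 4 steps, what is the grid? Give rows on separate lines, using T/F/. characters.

Step 1: 3 trees catch fire, 1 burn out
  F.TTT
  .FTTT
  FTTTT
  TTTT.
  TTTTT
Step 2: 3 trees catch fire, 3 burn out
  ..TTT
  ..FTT
  .FTTT
  FTTT.
  TTTTT
Step 3: 5 trees catch fire, 3 burn out
  ..FTT
  ...FT
  ..FTT
  .FTT.
  FTTTT
Step 4: 5 trees catch fire, 5 burn out
  ...FT
  ....F
  ...FT
  ..FT.
  .FTTT

...FT
....F
...FT
..FT.
.FTTT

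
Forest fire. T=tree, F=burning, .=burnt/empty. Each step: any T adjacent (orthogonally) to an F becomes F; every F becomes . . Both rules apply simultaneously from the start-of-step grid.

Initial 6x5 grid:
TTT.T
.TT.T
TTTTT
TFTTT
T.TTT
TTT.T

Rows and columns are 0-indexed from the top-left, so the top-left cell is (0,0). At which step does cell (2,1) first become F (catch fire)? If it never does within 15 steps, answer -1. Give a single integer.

Step 1: cell (2,1)='F' (+3 fires, +1 burnt)
  -> target ignites at step 1
Step 2: cell (2,1)='.' (+6 fires, +3 burnt)
Step 3: cell (2,1)='.' (+7 fires, +6 burnt)
Step 4: cell (2,1)='.' (+5 fires, +7 burnt)
Step 5: cell (2,1)='.' (+2 fires, +5 burnt)
Step 6: cell (2,1)='.' (+1 fires, +2 burnt)
Step 7: cell (2,1)='.' (+0 fires, +1 burnt)
  fire out at step 7

1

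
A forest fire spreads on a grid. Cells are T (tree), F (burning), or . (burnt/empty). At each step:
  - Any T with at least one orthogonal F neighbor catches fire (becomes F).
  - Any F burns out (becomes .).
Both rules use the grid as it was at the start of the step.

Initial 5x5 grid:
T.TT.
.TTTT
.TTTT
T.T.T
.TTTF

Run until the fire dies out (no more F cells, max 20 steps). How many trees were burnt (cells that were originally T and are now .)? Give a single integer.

Step 1: +2 fires, +1 burnt (F count now 2)
Step 2: +2 fires, +2 burnt (F count now 2)
Step 3: +4 fires, +2 burnt (F count now 4)
Step 4: +2 fires, +4 burnt (F count now 2)
Step 5: +3 fires, +2 burnt (F count now 3)
Step 6: +2 fires, +3 burnt (F count now 2)
Step 7: +0 fires, +2 burnt (F count now 0)
Fire out after step 7
Initially T: 17, now '.': 23
Total burnt (originally-T cells now '.'): 15

Answer: 15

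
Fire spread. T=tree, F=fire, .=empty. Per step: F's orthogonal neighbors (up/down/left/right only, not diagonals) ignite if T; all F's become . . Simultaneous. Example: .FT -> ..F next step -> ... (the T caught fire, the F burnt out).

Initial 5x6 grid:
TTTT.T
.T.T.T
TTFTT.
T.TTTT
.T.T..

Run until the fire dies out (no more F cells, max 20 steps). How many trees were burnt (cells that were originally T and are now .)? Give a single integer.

Answer: 16

Derivation:
Step 1: +3 fires, +1 burnt (F count now 3)
Step 2: +5 fires, +3 burnt (F count now 5)
Step 3: +5 fires, +5 burnt (F count now 5)
Step 4: +3 fires, +5 burnt (F count now 3)
Step 5: +0 fires, +3 burnt (F count now 0)
Fire out after step 5
Initially T: 19, now '.': 27
Total burnt (originally-T cells now '.'): 16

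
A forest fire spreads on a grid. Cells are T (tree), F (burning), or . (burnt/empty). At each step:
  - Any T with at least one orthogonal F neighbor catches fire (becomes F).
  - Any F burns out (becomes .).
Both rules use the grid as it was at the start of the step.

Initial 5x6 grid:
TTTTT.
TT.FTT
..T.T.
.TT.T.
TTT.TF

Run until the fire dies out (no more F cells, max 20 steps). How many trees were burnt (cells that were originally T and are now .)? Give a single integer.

Answer: 12

Derivation:
Step 1: +3 fires, +2 burnt (F count now 3)
Step 2: +5 fires, +3 burnt (F count now 5)
Step 3: +1 fires, +5 burnt (F count now 1)
Step 4: +2 fires, +1 burnt (F count now 2)
Step 5: +1 fires, +2 burnt (F count now 1)
Step 6: +0 fires, +1 burnt (F count now 0)
Fire out after step 6
Initially T: 18, now '.': 24
Total burnt (originally-T cells now '.'): 12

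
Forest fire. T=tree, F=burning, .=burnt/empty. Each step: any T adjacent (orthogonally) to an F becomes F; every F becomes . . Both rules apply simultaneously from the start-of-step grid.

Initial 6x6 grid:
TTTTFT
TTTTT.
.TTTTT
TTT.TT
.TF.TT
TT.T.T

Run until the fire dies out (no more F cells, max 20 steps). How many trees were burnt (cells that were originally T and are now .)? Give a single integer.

Step 1: +5 fires, +2 burnt (F count now 5)
Step 2: +6 fires, +5 burnt (F count now 6)
Step 3: +8 fires, +6 burnt (F count now 8)
Step 4: +4 fires, +8 burnt (F count now 4)
Step 5: +2 fires, +4 burnt (F count now 2)
Step 6: +1 fires, +2 burnt (F count now 1)
Step 7: +0 fires, +1 burnt (F count now 0)
Fire out after step 7
Initially T: 27, now '.': 35
Total burnt (originally-T cells now '.'): 26

Answer: 26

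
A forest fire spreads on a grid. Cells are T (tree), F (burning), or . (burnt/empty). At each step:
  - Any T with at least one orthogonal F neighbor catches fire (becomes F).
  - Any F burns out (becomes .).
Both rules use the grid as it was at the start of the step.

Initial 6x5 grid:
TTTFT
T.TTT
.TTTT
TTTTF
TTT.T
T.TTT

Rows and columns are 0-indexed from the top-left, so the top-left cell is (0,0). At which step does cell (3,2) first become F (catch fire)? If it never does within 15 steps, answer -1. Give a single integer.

Step 1: cell (3,2)='T' (+6 fires, +2 burnt)
Step 2: cell (3,2)='F' (+6 fires, +6 burnt)
  -> target ignites at step 2
Step 3: cell (3,2)='.' (+5 fires, +6 burnt)
Step 4: cell (3,2)='.' (+5 fires, +5 burnt)
Step 5: cell (3,2)='.' (+1 fires, +5 burnt)
Step 6: cell (3,2)='.' (+1 fires, +1 burnt)
Step 7: cell (3,2)='.' (+0 fires, +1 burnt)
  fire out at step 7

2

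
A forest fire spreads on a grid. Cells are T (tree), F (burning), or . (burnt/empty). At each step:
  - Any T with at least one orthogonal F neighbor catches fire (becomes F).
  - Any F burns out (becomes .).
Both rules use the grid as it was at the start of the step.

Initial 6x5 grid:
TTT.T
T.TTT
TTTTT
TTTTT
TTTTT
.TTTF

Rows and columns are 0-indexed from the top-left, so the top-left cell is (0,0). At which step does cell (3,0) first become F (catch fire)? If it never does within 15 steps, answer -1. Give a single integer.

Step 1: cell (3,0)='T' (+2 fires, +1 burnt)
Step 2: cell (3,0)='T' (+3 fires, +2 burnt)
Step 3: cell (3,0)='T' (+4 fires, +3 burnt)
Step 4: cell (3,0)='T' (+4 fires, +4 burnt)
Step 5: cell (3,0)='T' (+5 fires, +4 burnt)
Step 6: cell (3,0)='F' (+3 fires, +5 burnt)
  -> target ignites at step 6
Step 7: cell (3,0)='.' (+2 fires, +3 burnt)
Step 8: cell (3,0)='.' (+2 fires, +2 burnt)
Step 9: cell (3,0)='.' (+1 fires, +2 burnt)
Step 10: cell (3,0)='.' (+0 fires, +1 burnt)
  fire out at step 10

6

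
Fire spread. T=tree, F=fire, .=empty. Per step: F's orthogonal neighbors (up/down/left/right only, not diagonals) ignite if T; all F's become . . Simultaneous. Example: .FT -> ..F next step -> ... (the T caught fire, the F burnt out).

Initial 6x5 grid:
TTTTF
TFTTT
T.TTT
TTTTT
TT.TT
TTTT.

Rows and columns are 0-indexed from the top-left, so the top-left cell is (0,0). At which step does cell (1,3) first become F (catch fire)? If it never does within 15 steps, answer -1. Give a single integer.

Step 1: cell (1,3)='T' (+5 fires, +2 burnt)
Step 2: cell (1,3)='F' (+6 fires, +5 burnt)
  -> target ignites at step 2
Step 3: cell (1,3)='.' (+4 fires, +6 burnt)
Step 4: cell (1,3)='.' (+4 fires, +4 burnt)
Step 5: cell (1,3)='.' (+3 fires, +4 burnt)
Step 6: cell (1,3)='.' (+2 fires, +3 burnt)
Step 7: cell (1,3)='.' (+1 fires, +2 burnt)
Step 8: cell (1,3)='.' (+0 fires, +1 burnt)
  fire out at step 8

2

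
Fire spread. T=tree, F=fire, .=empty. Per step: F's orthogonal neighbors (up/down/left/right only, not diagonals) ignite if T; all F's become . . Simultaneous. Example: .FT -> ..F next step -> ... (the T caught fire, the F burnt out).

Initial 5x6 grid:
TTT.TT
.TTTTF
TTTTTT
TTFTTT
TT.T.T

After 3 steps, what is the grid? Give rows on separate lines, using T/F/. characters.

Step 1: 6 trees catch fire, 2 burn out
  TTT.TF
  .TTTF.
  TTFTTF
  TF.FTT
  TT.T.T
Step 2: 11 trees catch fire, 6 burn out
  TTT.F.
  .TFF..
  TF.FF.
  F...FF
  TF.F.T
Step 3: 5 trees catch fire, 11 burn out
  TTF...
  .F....
  F.....
  ......
  F....F

TTF...
.F....
F.....
......
F....F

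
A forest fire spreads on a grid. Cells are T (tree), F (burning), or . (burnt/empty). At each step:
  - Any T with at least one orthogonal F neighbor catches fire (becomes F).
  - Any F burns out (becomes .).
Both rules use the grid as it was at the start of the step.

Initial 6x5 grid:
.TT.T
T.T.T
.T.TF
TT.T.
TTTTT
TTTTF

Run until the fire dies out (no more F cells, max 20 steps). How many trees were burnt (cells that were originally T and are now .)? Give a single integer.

Step 1: +4 fires, +2 burnt (F count now 4)
Step 2: +4 fires, +4 burnt (F count now 4)
Step 3: +2 fires, +4 burnt (F count now 2)
Step 4: +2 fires, +2 burnt (F count now 2)
Step 5: +2 fires, +2 burnt (F count now 2)
Step 6: +2 fires, +2 burnt (F count now 2)
Step 7: +0 fires, +2 burnt (F count now 0)
Fire out after step 7
Initially T: 20, now '.': 26
Total burnt (originally-T cells now '.'): 16

Answer: 16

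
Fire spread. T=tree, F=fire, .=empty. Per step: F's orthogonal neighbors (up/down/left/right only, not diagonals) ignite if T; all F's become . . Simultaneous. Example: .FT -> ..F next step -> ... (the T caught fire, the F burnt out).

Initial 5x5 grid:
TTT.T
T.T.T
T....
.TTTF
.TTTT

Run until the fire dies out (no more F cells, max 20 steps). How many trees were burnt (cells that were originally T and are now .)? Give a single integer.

Step 1: +2 fires, +1 burnt (F count now 2)
Step 2: +2 fires, +2 burnt (F count now 2)
Step 3: +2 fires, +2 burnt (F count now 2)
Step 4: +1 fires, +2 burnt (F count now 1)
Step 5: +0 fires, +1 burnt (F count now 0)
Fire out after step 5
Initially T: 15, now '.': 17
Total burnt (originally-T cells now '.'): 7

Answer: 7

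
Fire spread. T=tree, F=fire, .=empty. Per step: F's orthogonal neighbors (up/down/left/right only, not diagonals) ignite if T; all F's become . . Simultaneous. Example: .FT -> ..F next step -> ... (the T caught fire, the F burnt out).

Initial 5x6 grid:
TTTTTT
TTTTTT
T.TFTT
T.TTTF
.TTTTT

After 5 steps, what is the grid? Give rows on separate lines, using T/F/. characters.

Step 1: 7 trees catch fire, 2 burn out
  TTTTTT
  TTTFTT
  T.F.FF
  T.TFF.
  .TTTTF
Step 2: 7 trees catch fire, 7 burn out
  TTTFTT
  TTF.FF
  T.....
  T.F...
  .TTFF.
Step 3: 5 trees catch fire, 7 burn out
  TTF.FF
  TF....
  T.....
  T.....
  .TF...
Step 4: 3 trees catch fire, 5 burn out
  TF....
  F.....
  T.....
  T.....
  .F....
Step 5: 2 trees catch fire, 3 burn out
  F.....
  ......
  F.....
  T.....
  ......

F.....
......
F.....
T.....
......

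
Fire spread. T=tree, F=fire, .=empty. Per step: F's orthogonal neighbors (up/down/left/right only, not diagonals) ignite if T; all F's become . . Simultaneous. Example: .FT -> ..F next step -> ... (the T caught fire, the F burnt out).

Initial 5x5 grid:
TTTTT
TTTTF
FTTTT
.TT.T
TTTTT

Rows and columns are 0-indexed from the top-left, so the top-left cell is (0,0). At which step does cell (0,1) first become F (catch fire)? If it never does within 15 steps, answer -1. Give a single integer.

Step 1: cell (0,1)='T' (+5 fires, +2 burnt)
Step 2: cell (0,1)='T' (+8 fires, +5 burnt)
Step 3: cell (0,1)='F' (+5 fires, +8 burnt)
  -> target ignites at step 3
Step 4: cell (0,1)='.' (+3 fires, +5 burnt)
Step 5: cell (0,1)='.' (+0 fires, +3 burnt)
  fire out at step 5

3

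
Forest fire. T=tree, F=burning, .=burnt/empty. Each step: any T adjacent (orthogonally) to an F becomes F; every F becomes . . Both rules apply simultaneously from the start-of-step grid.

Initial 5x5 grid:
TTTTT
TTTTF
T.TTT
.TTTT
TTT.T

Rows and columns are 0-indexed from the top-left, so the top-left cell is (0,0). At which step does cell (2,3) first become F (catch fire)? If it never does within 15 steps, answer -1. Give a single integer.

Step 1: cell (2,3)='T' (+3 fires, +1 burnt)
Step 2: cell (2,3)='F' (+4 fires, +3 burnt)
  -> target ignites at step 2
Step 3: cell (2,3)='.' (+5 fires, +4 burnt)
Step 4: cell (2,3)='.' (+3 fires, +5 burnt)
Step 5: cell (2,3)='.' (+4 fires, +3 burnt)
Step 6: cell (2,3)='.' (+1 fires, +4 burnt)
Step 7: cell (2,3)='.' (+1 fires, +1 burnt)
Step 8: cell (2,3)='.' (+0 fires, +1 burnt)
  fire out at step 8

2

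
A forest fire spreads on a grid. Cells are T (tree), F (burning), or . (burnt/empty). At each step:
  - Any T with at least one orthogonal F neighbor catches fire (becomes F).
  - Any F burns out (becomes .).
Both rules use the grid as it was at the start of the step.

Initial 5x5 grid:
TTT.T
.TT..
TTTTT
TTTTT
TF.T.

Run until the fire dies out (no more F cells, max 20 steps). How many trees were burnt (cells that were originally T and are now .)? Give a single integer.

Answer: 17

Derivation:
Step 1: +2 fires, +1 burnt (F count now 2)
Step 2: +3 fires, +2 burnt (F count now 3)
Step 3: +4 fires, +3 burnt (F count now 4)
Step 4: +5 fires, +4 burnt (F count now 5)
Step 5: +3 fires, +5 burnt (F count now 3)
Step 6: +0 fires, +3 burnt (F count now 0)
Fire out after step 6
Initially T: 18, now '.': 24
Total burnt (originally-T cells now '.'): 17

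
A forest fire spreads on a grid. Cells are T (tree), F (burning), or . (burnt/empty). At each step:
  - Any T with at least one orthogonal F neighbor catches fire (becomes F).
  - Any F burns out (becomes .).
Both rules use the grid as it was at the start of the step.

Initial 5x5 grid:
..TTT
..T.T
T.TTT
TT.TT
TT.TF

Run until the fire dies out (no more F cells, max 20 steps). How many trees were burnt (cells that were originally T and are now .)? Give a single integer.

Answer: 11

Derivation:
Step 1: +2 fires, +1 burnt (F count now 2)
Step 2: +2 fires, +2 burnt (F count now 2)
Step 3: +2 fires, +2 burnt (F count now 2)
Step 4: +2 fires, +2 burnt (F count now 2)
Step 5: +2 fires, +2 burnt (F count now 2)
Step 6: +1 fires, +2 burnt (F count now 1)
Step 7: +0 fires, +1 burnt (F count now 0)
Fire out after step 7
Initially T: 16, now '.': 20
Total burnt (originally-T cells now '.'): 11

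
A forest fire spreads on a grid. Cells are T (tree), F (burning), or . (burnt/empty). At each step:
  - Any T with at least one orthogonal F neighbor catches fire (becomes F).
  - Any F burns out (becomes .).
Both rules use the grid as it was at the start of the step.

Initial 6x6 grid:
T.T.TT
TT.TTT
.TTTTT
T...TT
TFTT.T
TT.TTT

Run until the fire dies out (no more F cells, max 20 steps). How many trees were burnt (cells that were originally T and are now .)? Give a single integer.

Step 1: +3 fires, +1 burnt (F count now 3)
Step 2: +3 fires, +3 burnt (F count now 3)
Step 3: +1 fires, +3 burnt (F count now 1)
Step 4: +1 fires, +1 burnt (F count now 1)
Step 5: +1 fires, +1 burnt (F count now 1)
Step 6: +1 fires, +1 burnt (F count now 1)
Step 7: +1 fires, +1 burnt (F count now 1)
Step 8: +2 fires, +1 burnt (F count now 2)
Step 9: +2 fires, +2 burnt (F count now 2)
Step 10: +3 fires, +2 burnt (F count now 3)
Step 11: +3 fires, +3 burnt (F count now 3)
Step 12: +1 fires, +3 burnt (F count now 1)
Step 13: +1 fires, +1 burnt (F count now 1)
Step 14: +1 fires, +1 burnt (F count now 1)
Step 15: +1 fires, +1 burnt (F count now 1)
Step 16: +0 fires, +1 burnt (F count now 0)
Fire out after step 16
Initially T: 26, now '.': 35
Total burnt (originally-T cells now '.'): 25

Answer: 25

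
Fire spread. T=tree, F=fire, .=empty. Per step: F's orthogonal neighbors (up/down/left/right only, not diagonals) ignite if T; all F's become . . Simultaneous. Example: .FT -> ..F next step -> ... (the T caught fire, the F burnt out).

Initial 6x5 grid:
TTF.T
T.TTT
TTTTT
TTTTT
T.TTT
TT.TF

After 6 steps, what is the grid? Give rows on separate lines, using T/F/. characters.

Step 1: 4 trees catch fire, 2 burn out
  TF..T
  T.FTT
  TTTTT
  TTTTT
  T.TTF
  TT.F.
Step 2: 5 trees catch fire, 4 burn out
  F...T
  T..FT
  TTFTT
  TTTTF
  T.TF.
  TT...
Step 3: 8 trees catch fire, 5 burn out
  ....T
  F...F
  TF.FF
  TTFF.
  T.F..
  TT...
Step 4: 3 trees catch fire, 8 burn out
  ....F
  .....
  F....
  TF...
  T....
  TT...
Step 5: 1 trees catch fire, 3 burn out
  .....
  .....
  .....
  F....
  T....
  TT...
Step 6: 1 trees catch fire, 1 burn out
  .....
  .....
  .....
  .....
  F....
  TT...

.....
.....
.....
.....
F....
TT...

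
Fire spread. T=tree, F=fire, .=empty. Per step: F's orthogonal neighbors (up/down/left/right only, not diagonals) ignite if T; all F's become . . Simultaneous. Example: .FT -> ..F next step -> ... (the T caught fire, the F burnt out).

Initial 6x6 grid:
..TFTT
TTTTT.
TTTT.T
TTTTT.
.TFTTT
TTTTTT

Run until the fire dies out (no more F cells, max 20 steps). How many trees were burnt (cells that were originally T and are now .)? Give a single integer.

Step 1: +7 fires, +2 burnt (F count now 7)
Step 2: +10 fires, +7 burnt (F count now 10)
Step 3: +7 fires, +10 burnt (F count now 7)
Step 4: +3 fires, +7 burnt (F count now 3)
Step 5: +0 fires, +3 burnt (F count now 0)
Fire out after step 5
Initially T: 28, now '.': 35
Total burnt (originally-T cells now '.'): 27

Answer: 27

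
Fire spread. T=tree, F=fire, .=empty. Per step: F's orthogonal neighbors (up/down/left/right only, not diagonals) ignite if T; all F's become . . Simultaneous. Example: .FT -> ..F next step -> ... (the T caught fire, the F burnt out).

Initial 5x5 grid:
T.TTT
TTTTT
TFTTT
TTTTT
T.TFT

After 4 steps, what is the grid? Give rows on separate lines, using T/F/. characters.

Step 1: 7 trees catch fire, 2 burn out
  T.TTT
  TFTTT
  F.FTT
  TFTFT
  T.F.F
Step 2: 6 trees catch fire, 7 burn out
  T.TTT
  F.FTT
  ...FT
  F.F.F
  T....
Step 3: 5 trees catch fire, 6 burn out
  F.FTT
  ...FT
  ....F
  .....
  F....
Step 4: 2 trees catch fire, 5 burn out
  ...FT
  ....F
  .....
  .....
  .....

...FT
....F
.....
.....
.....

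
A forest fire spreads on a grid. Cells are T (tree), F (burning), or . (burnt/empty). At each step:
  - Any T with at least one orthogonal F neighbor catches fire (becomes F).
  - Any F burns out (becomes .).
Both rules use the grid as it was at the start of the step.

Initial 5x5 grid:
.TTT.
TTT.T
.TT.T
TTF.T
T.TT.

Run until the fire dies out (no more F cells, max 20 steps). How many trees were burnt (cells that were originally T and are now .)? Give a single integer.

Answer: 13

Derivation:
Step 1: +3 fires, +1 burnt (F count now 3)
Step 2: +4 fires, +3 burnt (F count now 4)
Step 3: +3 fires, +4 burnt (F count now 3)
Step 4: +3 fires, +3 burnt (F count now 3)
Step 5: +0 fires, +3 burnt (F count now 0)
Fire out after step 5
Initially T: 16, now '.': 22
Total burnt (originally-T cells now '.'): 13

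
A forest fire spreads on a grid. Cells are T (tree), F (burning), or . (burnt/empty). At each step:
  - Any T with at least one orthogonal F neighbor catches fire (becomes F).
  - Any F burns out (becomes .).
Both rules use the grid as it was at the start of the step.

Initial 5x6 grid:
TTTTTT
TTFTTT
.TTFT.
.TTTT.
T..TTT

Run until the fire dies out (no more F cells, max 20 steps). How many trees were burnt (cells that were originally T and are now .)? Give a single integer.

Step 1: +6 fires, +2 burnt (F count now 6)
Step 2: +8 fires, +6 burnt (F count now 8)
Step 3: +5 fires, +8 burnt (F count now 5)
Step 4: +2 fires, +5 burnt (F count now 2)
Step 5: +0 fires, +2 burnt (F count now 0)
Fire out after step 5
Initially T: 22, now '.': 29
Total burnt (originally-T cells now '.'): 21

Answer: 21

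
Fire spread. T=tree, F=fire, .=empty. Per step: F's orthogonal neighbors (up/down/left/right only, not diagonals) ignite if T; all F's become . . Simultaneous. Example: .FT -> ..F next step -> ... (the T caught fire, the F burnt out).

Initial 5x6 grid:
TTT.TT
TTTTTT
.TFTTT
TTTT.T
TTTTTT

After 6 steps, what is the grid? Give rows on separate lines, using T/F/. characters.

Step 1: 4 trees catch fire, 1 burn out
  TTT.TT
  TTFTTT
  .F.FTT
  TTFT.T
  TTTTTT
Step 2: 7 trees catch fire, 4 burn out
  TTF.TT
  TF.FTT
  ....FT
  TF.F.T
  TTFTTT
Step 3: 7 trees catch fire, 7 burn out
  TF..TT
  F...FT
  .....F
  F....T
  TF.FTT
Step 4: 6 trees catch fire, 7 burn out
  F...FT
  .....F
  ......
  .....F
  F...FT
Step 5: 2 trees catch fire, 6 burn out
  .....F
  ......
  ......
  ......
  .....F
Step 6: 0 trees catch fire, 2 burn out
  ......
  ......
  ......
  ......
  ......

......
......
......
......
......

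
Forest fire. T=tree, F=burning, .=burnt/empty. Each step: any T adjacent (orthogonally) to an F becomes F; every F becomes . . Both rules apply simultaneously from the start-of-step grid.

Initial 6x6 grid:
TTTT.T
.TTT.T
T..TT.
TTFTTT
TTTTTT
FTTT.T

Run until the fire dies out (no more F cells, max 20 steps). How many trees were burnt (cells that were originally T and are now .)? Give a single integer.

Answer: 25

Derivation:
Step 1: +5 fires, +2 burnt (F count now 5)
Step 2: +6 fires, +5 burnt (F count now 6)
Step 3: +6 fires, +6 burnt (F count now 6)
Step 4: +3 fires, +6 burnt (F count now 3)
Step 5: +3 fires, +3 burnt (F count now 3)
Step 6: +1 fires, +3 burnt (F count now 1)
Step 7: +1 fires, +1 burnt (F count now 1)
Step 8: +0 fires, +1 burnt (F count now 0)
Fire out after step 8
Initially T: 27, now '.': 34
Total burnt (originally-T cells now '.'): 25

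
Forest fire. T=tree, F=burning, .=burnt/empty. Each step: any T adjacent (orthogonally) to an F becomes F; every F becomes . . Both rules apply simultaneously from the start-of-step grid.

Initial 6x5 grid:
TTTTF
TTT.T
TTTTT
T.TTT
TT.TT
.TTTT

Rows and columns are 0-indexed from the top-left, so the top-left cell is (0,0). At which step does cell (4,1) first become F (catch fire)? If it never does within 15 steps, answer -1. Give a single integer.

Step 1: cell (4,1)='T' (+2 fires, +1 burnt)
Step 2: cell (4,1)='T' (+2 fires, +2 burnt)
Step 3: cell (4,1)='T' (+4 fires, +2 burnt)
Step 4: cell (4,1)='T' (+5 fires, +4 burnt)
Step 5: cell (4,1)='T' (+5 fires, +5 burnt)
Step 6: cell (4,1)='T' (+2 fires, +5 burnt)
Step 7: cell (4,1)='T' (+2 fires, +2 burnt)
Step 8: cell (4,1)='T' (+2 fires, +2 burnt)
Step 9: cell (4,1)='F' (+1 fires, +2 burnt)
  -> target ignites at step 9
Step 10: cell (4,1)='.' (+0 fires, +1 burnt)
  fire out at step 10

9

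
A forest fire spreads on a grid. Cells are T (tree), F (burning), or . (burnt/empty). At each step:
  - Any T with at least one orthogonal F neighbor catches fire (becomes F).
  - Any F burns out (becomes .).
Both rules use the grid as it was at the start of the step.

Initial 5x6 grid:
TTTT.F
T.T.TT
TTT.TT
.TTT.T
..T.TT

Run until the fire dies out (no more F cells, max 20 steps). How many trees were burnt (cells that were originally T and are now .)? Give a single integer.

Step 1: +1 fires, +1 burnt (F count now 1)
Step 2: +2 fires, +1 burnt (F count now 2)
Step 3: +2 fires, +2 burnt (F count now 2)
Step 4: +1 fires, +2 burnt (F count now 1)
Step 5: +1 fires, +1 burnt (F count now 1)
Step 6: +0 fires, +1 burnt (F count now 0)
Fire out after step 6
Initially T: 20, now '.': 17
Total burnt (originally-T cells now '.'): 7

Answer: 7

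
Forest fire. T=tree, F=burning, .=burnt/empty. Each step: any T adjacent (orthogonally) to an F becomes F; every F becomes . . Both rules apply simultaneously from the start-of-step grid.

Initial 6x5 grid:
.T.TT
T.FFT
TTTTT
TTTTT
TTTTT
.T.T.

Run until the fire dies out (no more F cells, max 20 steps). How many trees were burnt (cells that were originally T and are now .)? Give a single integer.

Step 1: +4 fires, +2 burnt (F count now 4)
Step 2: +5 fires, +4 burnt (F count now 5)
Step 3: +5 fires, +5 burnt (F count now 5)
Step 4: +5 fires, +5 burnt (F count now 5)
Step 5: +2 fires, +5 burnt (F count now 2)
Step 6: +0 fires, +2 burnt (F count now 0)
Fire out after step 6
Initially T: 22, now '.': 29
Total burnt (originally-T cells now '.'): 21

Answer: 21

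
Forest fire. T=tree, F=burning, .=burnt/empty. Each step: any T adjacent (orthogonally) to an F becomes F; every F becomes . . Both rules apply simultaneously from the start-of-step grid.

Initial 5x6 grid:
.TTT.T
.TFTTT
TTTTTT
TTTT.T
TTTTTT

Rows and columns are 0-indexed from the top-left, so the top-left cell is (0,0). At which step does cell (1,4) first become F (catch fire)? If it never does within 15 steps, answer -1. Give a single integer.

Step 1: cell (1,4)='T' (+4 fires, +1 burnt)
Step 2: cell (1,4)='F' (+6 fires, +4 burnt)
  -> target ignites at step 2
Step 3: cell (1,4)='.' (+6 fires, +6 burnt)
Step 4: cell (1,4)='.' (+5 fires, +6 burnt)
Step 5: cell (1,4)='.' (+3 fires, +5 burnt)
Step 6: cell (1,4)='.' (+1 fires, +3 burnt)
Step 7: cell (1,4)='.' (+0 fires, +1 burnt)
  fire out at step 7

2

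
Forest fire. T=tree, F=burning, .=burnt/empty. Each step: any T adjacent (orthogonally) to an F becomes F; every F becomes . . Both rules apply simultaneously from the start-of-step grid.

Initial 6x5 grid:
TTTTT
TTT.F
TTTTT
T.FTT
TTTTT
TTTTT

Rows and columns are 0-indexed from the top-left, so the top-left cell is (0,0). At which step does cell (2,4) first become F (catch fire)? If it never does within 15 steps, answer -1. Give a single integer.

Step 1: cell (2,4)='F' (+5 fires, +2 burnt)
  -> target ignites at step 1
Step 2: cell (2,4)='.' (+8 fires, +5 burnt)
Step 3: cell (2,4)='.' (+7 fires, +8 burnt)
Step 4: cell (2,4)='.' (+5 fires, +7 burnt)
Step 5: cell (2,4)='.' (+1 fires, +5 burnt)
Step 6: cell (2,4)='.' (+0 fires, +1 burnt)
  fire out at step 6

1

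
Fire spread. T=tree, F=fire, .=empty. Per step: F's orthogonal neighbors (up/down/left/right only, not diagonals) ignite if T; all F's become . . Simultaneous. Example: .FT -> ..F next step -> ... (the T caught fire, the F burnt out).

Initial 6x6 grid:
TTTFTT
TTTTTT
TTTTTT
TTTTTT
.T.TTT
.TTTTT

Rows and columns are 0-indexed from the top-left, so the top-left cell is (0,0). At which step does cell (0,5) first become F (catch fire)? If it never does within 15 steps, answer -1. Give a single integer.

Step 1: cell (0,5)='T' (+3 fires, +1 burnt)
Step 2: cell (0,5)='F' (+5 fires, +3 burnt)
  -> target ignites at step 2
Step 3: cell (0,5)='.' (+6 fires, +5 burnt)
Step 4: cell (0,5)='.' (+6 fires, +6 burnt)
Step 5: cell (0,5)='.' (+5 fires, +6 burnt)
Step 6: cell (0,5)='.' (+5 fires, +5 burnt)
Step 7: cell (0,5)='.' (+2 fires, +5 burnt)
Step 8: cell (0,5)='.' (+0 fires, +2 burnt)
  fire out at step 8

2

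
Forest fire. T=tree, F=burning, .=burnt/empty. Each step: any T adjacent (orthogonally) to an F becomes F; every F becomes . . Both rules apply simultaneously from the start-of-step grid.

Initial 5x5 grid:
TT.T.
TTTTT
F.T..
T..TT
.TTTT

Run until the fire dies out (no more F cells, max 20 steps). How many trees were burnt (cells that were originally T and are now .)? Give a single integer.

Answer: 10

Derivation:
Step 1: +2 fires, +1 burnt (F count now 2)
Step 2: +2 fires, +2 burnt (F count now 2)
Step 3: +2 fires, +2 burnt (F count now 2)
Step 4: +2 fires, +2 burnt (F count now 2)
Step 5: +2 fires, +2 burnt (F count now 2)
Step 6: +0 fires, +2 burnt (F count now 0)
Fire out after step 6
Initially T: 16, now '.': 19
Total burnt (originally-T cells now '.'): 10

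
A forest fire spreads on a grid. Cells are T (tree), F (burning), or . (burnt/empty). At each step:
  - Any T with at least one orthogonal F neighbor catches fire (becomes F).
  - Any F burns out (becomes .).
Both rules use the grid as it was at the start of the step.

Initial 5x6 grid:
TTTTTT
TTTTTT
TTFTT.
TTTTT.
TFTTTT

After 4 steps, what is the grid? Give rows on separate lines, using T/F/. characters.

Step 1: 7 trees catch fire, 2 burn out
  TTTTTT
  TTFTTT
  TF.FT.
  TFFTT.
  F.FTTT
Step 2: 8 trees catch fire, 7 burn out
  TTFTTT
  TF.FTT
  F...F.
  F..FT.
  ...FTT
Step 3: 6 trees catch fire, 8 burn out
  TF.FTT
  F...FT
  ......
  ....F.
  ....FT
Step 4: 4 trees catch fire, 6 burn out
  F...FT
  .....F
  ......
  ......
  .....F

F...FT
.....F
......
......
.....F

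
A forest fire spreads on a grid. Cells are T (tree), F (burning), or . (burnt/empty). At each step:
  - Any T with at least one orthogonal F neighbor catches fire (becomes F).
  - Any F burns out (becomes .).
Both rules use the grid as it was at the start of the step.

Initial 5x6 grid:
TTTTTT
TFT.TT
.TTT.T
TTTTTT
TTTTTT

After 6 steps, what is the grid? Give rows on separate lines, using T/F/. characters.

Step 1: 4 trees catch fire, 1 burn out
  TFTTTT
  F.F.TT
  .FTT.T
  TTTTTT
  TTTTTT
Step 2: 4 trees catch fire, 4 burn out
  F.FTTT
  ....TT
  ..FT.T
  TFTTTT
  TTTTTT
Step 3: 5 trees catch fire, 4 burn out
  ...FTT
  ....TT
  ...F.T
  F.FTTT
  TFTTTT
Step 4: 4 trees catch fire, 5 burn out
  ....FT
  ....TT
  .....T
  ...FTT
  F.FTTT
Step 5: 4 trees catch fire, 4 burn out
  .....F
  ....FT
  .....T
  ....FT
  ...FTT
Step 6: 3 trees catch fire, 4 burn out
  ......
  .....F
  .....T
  .....F
  ....FT

......
.....F
.....T
.....F
....FT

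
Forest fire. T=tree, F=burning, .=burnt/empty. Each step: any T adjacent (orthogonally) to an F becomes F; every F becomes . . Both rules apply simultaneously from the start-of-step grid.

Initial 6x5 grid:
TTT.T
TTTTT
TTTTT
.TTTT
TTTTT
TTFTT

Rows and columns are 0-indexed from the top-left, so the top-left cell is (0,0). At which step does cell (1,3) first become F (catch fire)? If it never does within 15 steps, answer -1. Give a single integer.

Step 1: cell (1,3)='T' (+3 fires, +1 burnt)
Step 2: cell (1,3)='T' (+5 fires, +3 burnt)
Step 3: cell (1,3)='T' (+5 fires, +5 burnt)
Step 4: cell (1,3)='T' (+4 fires, +5 burnt)
Step 5: cell (1,3)='F' (+5 fires, +4 burnt)
  -> target ignites at step 5
Step 6: cell (1,3)='.' (+3 fires, +5 burnt)
Step 7: cell (1,3)='.' (+2 fires, +3 burnt)
Step 8: cell (1,3)='.' (+0 fires, +2 burnt)
  fire out at step 8

5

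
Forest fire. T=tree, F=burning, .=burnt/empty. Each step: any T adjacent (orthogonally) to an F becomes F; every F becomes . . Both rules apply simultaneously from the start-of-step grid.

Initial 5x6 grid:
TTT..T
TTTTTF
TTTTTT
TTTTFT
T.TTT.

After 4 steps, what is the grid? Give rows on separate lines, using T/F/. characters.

Step 1: 7 trees catch fire, 2 burn out
  TTT..F
  TTTTF.
  TTTTFF
  TTTF.F
  T.TTF.
Step 2: 4 trees catch fire, 7 burn out
  TTT...
  TTTF..
  TTTF..
  TTF...
  T.TF..
Step 3: 4 trees catch fire, 4 burn out
  TTT...
  TTF...
  TTF...
  TF....
  T.F...
Step 4: 4 trees catch fire, 4 burn out
  TTF...
  TF....
  TF....
  F.....
  T.....

TTF...
TF....
TF....
F.....
T.....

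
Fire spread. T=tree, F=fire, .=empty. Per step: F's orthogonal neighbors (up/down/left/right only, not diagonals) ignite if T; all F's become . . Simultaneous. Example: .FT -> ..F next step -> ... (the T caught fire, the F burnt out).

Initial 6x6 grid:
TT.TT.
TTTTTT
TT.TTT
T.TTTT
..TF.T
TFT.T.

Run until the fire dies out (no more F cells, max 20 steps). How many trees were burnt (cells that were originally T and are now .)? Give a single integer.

Answer: 24

Derivation:
Step 1: +4 fires, +2 burnt (F count now 4)
Step 2: +3 fires, +4 burnt (F count now 3)
Step 3: +3 fires, +3 burnt (F count now 3)
Step 4: +5 fires, +3 burnt (F count now 5)
Step 5: +3 fires, +5 burnt (F count now 3)
Step 6: +3 fires, +3 burnt (F count now 3)
Step 7: +2 fires, +3 burnt (F count now 2)
Step 8: +1 fires, +2 burnt (F count now 1)
Step 9: +0 fires, +1 burnt (F count now 0)
Fire out after step 9
Initially T: 25, now '.': 35
Total burnt (originally-T cells now '.'): 24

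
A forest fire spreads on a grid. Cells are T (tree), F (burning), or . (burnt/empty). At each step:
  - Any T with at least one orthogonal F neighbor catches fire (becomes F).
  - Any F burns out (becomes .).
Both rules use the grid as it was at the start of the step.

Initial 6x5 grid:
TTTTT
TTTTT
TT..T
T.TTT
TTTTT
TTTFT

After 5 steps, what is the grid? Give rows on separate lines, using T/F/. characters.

Step 1: 3 trees catch fire, 1 burn out
  TTTTT
  TTTTT
  TT..T
  T.TTT
  TTTFT
  TTF.F
Step 2: 4 trees catch fire, 3 burn out
  TTTTT
  TTTTT
  TT..T
  T.TFT
  TTF.F
  TF...
Step 3: 4 trees catch fire, 4 burn out
  TTTTT
  TTTTT
  TT..T
  T.F.F
  TF...
  F....
Step 4: 2 trees catch fire, 4 burn out
  TTTTT
  TTTTT
  TT..F
  T....
  F....
  .....
Step 5: 2 trees catch fire, 2 burn out
  TTTTT
  TTTTF
  TT...
  F....
  .....
  .....

TTTTT
TTTTF
TT...
F....
.....
.....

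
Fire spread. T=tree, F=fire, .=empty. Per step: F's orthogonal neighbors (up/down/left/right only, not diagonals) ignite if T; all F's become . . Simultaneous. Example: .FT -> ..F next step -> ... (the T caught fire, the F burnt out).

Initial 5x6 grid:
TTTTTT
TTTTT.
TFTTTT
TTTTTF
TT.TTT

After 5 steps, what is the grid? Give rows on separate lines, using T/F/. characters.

Step 1: 7 trees catch fire, 2 burn out
  TTTTTT
  TFTTT.
  F.FTTF
  TFTTF.
  TT.TTF
Step 2: 10 trees catch fire, 7 burn out
  TFTTTT
  F.FTT.
  ...FF.
  F.FF..
  TF.TF.
Step 3: 6 trees catch fire, 10 burn out
  F.FTTT
  ...FF.
  ......
  ......
  F..F..
Step 4: 2 trees catch fire, 6 burn out
  ...FFT
  ......
  ......
  ......
  ......
Step 5: 1 trees catch fire, 2 burn out
  .....F
  ......
  ......
  ......
  ......

.....F
......
......
......
......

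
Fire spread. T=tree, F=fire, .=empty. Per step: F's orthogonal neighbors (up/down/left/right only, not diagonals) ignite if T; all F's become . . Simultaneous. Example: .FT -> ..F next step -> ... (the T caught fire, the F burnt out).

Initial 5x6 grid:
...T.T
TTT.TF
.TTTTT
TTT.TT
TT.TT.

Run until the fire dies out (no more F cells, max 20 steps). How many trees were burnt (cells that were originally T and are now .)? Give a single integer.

Step 1: +3 fires, +1 burnt (F count now 3)
Step 2: +2 fires, +3 burnt (F count now 2)
Step 3: +2 fires, +2 burnt (F count now 2)
Step 4: +2 fires, +2 burnt (F count now 2)
Step 5: +4 fires, +2 burnt (F count now 4)
Step 6: +2 fires, +4 burnt (F count now 2)
Step 7: +3 fires, +2 burnt (F count now 3)
Step 8: +1 fires, +3 burnt (F count now 1)
Step 9: +0 fires, +1 burnt (F count now 0)
Fire out after step 9
Initially T: 20, now '.': 29
Total burnt (originally-T cells now '.'): 19

Answer: 19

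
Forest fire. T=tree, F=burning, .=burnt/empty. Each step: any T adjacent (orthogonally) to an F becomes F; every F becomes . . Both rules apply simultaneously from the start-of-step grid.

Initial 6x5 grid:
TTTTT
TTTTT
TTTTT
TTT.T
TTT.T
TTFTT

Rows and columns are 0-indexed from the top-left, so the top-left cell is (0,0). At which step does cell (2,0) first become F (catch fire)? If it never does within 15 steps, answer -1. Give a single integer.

Step 1: cell (2,0)='T' (+3 fires, +1 burnt)
Step 2: cell (2,0)='T' (+4 fires, +3 burnt)
Step 3: cell (2,0)='T' (+4 fires, +4 burnt)
Step 4: cell (2,0)='T' (+5 fires, +4 burnt)
Step 5: cell (2,0)='F' (+5 fires, +5 burnt)
  -> target ignites at step 5
Step 6: cell (2,0)='.' (+4 fires, +5 burnt)
Step 7: cell (2,0)='.' (+2 fires, +4 burnt)
Step 8: cell (2,0)='.' (+0 fires, +2 burnt)
  fire out at step 8

5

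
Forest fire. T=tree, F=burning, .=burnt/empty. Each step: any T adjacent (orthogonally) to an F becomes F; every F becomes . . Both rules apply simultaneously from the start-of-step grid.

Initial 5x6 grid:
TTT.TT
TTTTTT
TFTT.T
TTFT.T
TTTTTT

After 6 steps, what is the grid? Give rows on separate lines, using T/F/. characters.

Step 1: 6 trees catch fire, 2 burn out
  TTT.TT
  TFTTTT
  F.FT.T
  TF.F.T
  TTFTTT
Step 2: 7 trees catch fire, 6 burn out
  TFT.TT
  F.FTTT
  ...F.T
  F....T
  TF.FTT
Step 3: 5 trees catch fire, 7 burn out
  F.F.TT
  ...FTT
  .....T
  .....T
  F...FT
Step 4: 2 trees catch fire, 5 burn out
  ....TT
  ....FT
  .....T
  .....T
  .....F
Step 5: 3 trees catch fire, 2 burn out
  ....FT
  .....F
  .....T
  .....F
  ......
Step 6: 2 trees catch fire, 3 burn out
  .....F
  ......
  .....F
  ......
  ......

.....F
......
.....F
......
......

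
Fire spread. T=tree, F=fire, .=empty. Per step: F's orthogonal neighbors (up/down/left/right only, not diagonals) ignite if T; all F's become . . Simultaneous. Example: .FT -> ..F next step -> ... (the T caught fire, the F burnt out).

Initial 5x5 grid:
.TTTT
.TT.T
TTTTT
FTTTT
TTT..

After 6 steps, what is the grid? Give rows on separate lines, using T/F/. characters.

Step 1: 3 trees catch fire, 1 burn out
  .TTTT
  .TT.T
  FTTTT
  .FTTT
  FTT..
Step 2: 3 trees catch fire, 3 burn out
  .TTTT
  .TT.T
  .FTTT
  ..FTT
  .FT..
Step 3: 4 trees catch fire, 3 burn out
  .TTTT
  .FT.T
  ..FTT
  ...FT
  ..F..
Step 4: 4 trees catch fire, 4 burn out
  .FTTT
  ..F.T
  ...FT
  ....F
  .....
Step 5: 2 trees catch fire, 4 burn out
  ..FTT
  ....T
  ....F
  .....
  .....
Step 6: 2 trees catch fire, 2 burn out
  ...FT
  ....F
  .....
  .....
  .....

...FT
....F
.....
.....
.....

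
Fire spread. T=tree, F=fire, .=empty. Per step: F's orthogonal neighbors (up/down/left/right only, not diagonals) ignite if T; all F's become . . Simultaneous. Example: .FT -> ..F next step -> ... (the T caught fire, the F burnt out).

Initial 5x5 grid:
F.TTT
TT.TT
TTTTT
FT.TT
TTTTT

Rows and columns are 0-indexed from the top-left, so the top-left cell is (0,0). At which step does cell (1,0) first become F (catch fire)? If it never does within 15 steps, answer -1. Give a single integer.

Step 1: cell (1,0)='F' (+4 fires, +2 burnt)
  -> target ignites at step 1
Step 2: cell (1,0)='.' (+3 fires, +4 burnt)
Step 3: cell (1,0)='.' (+2 fires, +3 burnt)
Step 4: cell (1,0)='.' (+2 fires, +2 burnt)
Step 5: cell (1,0)='.' (+4 fires, +2 burnt)
Step 6: cell (1,0)='.' (+3 fires, +4 burnt)
Step 7: cell (1,0)='.' (+2 fires, +3 burnt)
Step 8: cell (1,0)='.' (+0 fires, +2 burnt)
  fire out at step 8

1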